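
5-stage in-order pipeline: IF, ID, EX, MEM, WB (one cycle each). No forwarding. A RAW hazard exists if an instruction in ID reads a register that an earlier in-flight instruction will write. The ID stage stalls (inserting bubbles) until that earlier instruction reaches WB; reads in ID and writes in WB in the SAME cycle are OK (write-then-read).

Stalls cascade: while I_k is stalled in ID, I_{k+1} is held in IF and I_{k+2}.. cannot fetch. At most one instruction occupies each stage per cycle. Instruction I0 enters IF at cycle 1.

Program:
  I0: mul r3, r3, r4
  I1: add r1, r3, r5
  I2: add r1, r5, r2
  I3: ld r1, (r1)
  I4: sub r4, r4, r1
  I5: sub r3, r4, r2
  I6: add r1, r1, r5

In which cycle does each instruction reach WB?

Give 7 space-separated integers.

Answer: 5 8 9 12 15 18 19

Derivation:
I0 mul r3 <- r3,r4: IF@1 ID@2 stall=0 (-) EX@3 MEM@4 WB@5
I1 add r1 <- r3,r5: IF@2 ID@3 stall=2 (RAW on I0.r3 (WB@5)) EX@6 MEM@7 WB@8
I2 add r1 <- r5,r2: IF@3 ID@6 stall=0 (-) EX@7 MEM@8 WB@9
I3 ld r1 <- r1: IF@6 ID@7 stall=2 (RAW on I2.r1 (WB@9)) EX@10 MEM@11 WB@12
I4 sub r4 <- r4,r1: IF@7 ID@10 stall=2 (RAW on I3.r1 (WB@12)) EX@13 MEM@14 WB@15
I5 sub r3 <- r4,r2: IF@10 ID@13 stall=2 (RAW on I4.r4 (WB@15)) EX@16 MEM@17 WB@18
I6 add r1 <- r1,r5: IF@13 ID@16 stall=0 (-) EX@17 MEM@18 WB@19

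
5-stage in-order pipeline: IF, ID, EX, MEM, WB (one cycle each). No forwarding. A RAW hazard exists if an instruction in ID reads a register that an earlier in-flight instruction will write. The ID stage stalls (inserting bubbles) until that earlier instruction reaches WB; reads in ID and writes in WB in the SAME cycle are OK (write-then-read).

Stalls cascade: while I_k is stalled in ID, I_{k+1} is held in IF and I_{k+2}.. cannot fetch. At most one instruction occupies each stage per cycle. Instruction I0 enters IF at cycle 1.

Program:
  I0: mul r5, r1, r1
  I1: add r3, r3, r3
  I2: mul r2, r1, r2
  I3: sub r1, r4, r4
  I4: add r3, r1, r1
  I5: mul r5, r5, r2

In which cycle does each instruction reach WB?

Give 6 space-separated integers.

Answer: 5 6 7 8 11 12

Derivation:
I0 mul r5 <- r1,r1: IF@1 ID@2 stall=0 (-) EX@3 MEM@4 WB@5
I1 add r3 <- r3,r3: IF@2 ID@3 stall=0 (-) EX@4 MEM@5 WB@6
I2 mul r2 <- r1,r2: IF@3 ID@4 stall=0 (-) EX@5 MEM@6 WB@7
I3 sub r1 <- r4,r4: IF@4 ID@5 stall=0 (-) EX@6 MEM@7 WB@8
I4 add r3 <- r1,r1: IF@5 ID@6 stall=2 (RAW on I3.r1 (WB@8)) EX@9 MEM@10 WB@11
I5 mul r5 <- r5,r2: IF@6 ID@9 stall=0 (-) EX@10 MEM@11 WB@12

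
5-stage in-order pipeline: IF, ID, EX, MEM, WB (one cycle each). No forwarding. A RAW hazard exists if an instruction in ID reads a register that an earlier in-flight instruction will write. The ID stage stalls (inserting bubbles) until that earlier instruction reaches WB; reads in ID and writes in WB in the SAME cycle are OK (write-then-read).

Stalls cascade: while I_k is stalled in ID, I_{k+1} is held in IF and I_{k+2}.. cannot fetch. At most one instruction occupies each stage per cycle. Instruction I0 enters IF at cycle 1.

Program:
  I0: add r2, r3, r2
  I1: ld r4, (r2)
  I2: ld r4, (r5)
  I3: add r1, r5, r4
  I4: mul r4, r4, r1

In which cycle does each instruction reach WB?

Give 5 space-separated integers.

Answer: 5 8 9 12 15

Derivation:
I0 add r2 <- r3,r2: IF@1 ID@2 stall=0 (-) EX@3 MEM@4 WB@5
I1 ld r4 <- r2: IF@2 ID@3 stall=2 (RAW on I0.r2 (WB@5)) EX@6 MEM@7 WB@8
I2 ld r4 <- r5: IF@3 ID@6 stall=0 (-) EX@7 MEM@8 WB@9
I3 add r1 <- r5,r4: IF@6 ID@7 stall=2 (RAW on I2.r4 (WB@9)) EX@10 MEM@11 WB@12
I4 mul r4 <- r4,r1: IF@7 ID@10 stall=2 (RAW on I3.r1 (WB@12)) EX@13 MEM@14 WB@15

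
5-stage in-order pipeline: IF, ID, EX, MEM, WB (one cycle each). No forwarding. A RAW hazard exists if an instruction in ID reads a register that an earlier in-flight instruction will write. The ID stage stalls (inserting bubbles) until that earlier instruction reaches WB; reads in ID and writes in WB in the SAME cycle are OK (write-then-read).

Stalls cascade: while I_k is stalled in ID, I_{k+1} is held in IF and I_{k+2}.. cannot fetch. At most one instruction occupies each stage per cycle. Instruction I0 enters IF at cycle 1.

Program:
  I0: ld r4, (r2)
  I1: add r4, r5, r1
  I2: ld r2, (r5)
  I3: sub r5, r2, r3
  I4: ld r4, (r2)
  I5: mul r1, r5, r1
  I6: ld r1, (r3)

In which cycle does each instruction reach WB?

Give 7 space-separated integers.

Answer: 5 6 7 10 11 13 14

Derivation:
I0 ld r4 <- r2: IF@1 ID@2 stall=0 (-) EX@3 MEM@4 WB@5
I1 add r4 <- r5,r1: IF@2 ID@3 stall=0 (-) EX@4 MEM@5 WB@6
I2 ld r2 <- r5: IF@3 ID@4 stall=0 (-) EX@5 MEM@6 WB@7
I3 sub r5 <- r2,r3: IF@4 ID@5 stall=2 (RAW on I2.r2 (WB@7)) EX@8 MEM@9 WB@10
I4 ld r4 <- r2: IF@5 ID@8 stall=0 (-) EX@9 MEM@10 WB@11
I5 mul r1 <- r5,r1: IF@8 ID@9 stall=1 (RAW on I3.r5 (WB@10)) EX@11 MEM@12 WB@13
I6 ld r1 <- r3: IF@9 ID@11 stall=0 (-) EX@12 MEM@13 WB@14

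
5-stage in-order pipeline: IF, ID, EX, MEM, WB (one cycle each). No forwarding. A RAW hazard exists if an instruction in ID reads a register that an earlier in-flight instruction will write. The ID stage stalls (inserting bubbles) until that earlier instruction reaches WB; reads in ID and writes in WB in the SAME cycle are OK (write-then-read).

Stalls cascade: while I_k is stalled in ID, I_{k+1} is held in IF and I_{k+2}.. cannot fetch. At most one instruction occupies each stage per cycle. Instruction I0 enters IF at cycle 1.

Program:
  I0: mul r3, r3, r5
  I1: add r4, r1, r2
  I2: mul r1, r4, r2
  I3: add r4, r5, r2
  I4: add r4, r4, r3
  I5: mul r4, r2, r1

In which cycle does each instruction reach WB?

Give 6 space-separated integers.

I0 mul r3 <- r3,r5: IF@1 ID@2 stall=0 (-) EX@3 MEM@4 WB@5
I1 add r4 <- r1,r2: IF@2 ID@3 stall=0 (-) EX@4 MEM@5 WB@6
I2 mul r1 <- r4,r2: IF@3 ID@4 stall=2 (RAW on I1.r4 (WB@6)) EX@7 MEM@8 WB@9
I3 add r4 <- r5,r2: IF@4 ID@7 stall=0 (-) EX@8 MEM@9 WB@10
I4 add r4 <- r4,r3: IF@7 ID@8 stall=2 (RAW on I3.r4 (WB@10)) EX@11 MEM@12 WB@13
I5 mul r4 <- r2,r1: IF@8 ID@11 stall=0 (-) EX@12 MEM@13 WB@14

Answer: 5 6 9 10 13 14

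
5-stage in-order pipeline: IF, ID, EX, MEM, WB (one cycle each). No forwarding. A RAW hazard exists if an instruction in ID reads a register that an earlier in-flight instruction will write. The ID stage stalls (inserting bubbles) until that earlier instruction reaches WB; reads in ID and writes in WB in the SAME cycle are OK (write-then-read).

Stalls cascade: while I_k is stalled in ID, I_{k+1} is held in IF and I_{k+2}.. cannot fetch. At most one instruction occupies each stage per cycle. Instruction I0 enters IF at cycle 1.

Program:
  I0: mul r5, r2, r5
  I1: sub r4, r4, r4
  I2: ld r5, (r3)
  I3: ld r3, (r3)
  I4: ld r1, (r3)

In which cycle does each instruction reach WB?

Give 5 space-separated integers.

Answer: 5 6 7 8 11

Derivation:
I0 mul r5 <- r2,r5: IF@1 ID@2 stall=0 (-) EX@3 MEM@4 WB@5
I1 sub r4 <- r4,r4: IF@2 ID@3 stall=0 (-) EX@4 MEM@5 WB@6
I2 ld r5 <- r3: IF@3 ID@4 stall=0 (-) EX@5 MEM@6 WB@7
I3 ld r3 <- r3: IF@4 ID@5 stall=0 (-) EX@6 MEM@7 WB@8
I4 ld r1 <- r3: IF@5 ID@6 stall=2 (RAW on I3.r3 (WB@8)) EX@9 MEM@10 WB@11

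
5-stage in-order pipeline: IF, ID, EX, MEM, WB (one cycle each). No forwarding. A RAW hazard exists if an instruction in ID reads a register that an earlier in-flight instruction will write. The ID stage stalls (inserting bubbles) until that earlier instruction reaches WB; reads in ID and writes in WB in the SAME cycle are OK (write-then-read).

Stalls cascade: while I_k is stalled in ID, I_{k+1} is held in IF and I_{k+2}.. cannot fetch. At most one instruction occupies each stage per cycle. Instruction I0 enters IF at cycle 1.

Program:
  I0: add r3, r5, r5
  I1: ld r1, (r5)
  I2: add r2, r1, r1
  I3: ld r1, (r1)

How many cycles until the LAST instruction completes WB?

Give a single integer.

I0 add r3 <- r5,r5: IF@1 ID@2 stall=0 (-) EX@3 MEM@4 WB@5
I1 ld r1 <- r5: IF@2 ID@3 stall=0 (-) EX@4 MEM@5 WB@6
I2 add r2 <- r1,r1: IF@3 ID@4 stall=2 (RAW on I1.r1 (WB@6)) EX@7 MEM@8 WB@9
I3 ld r1 <- r1: IF@4 ID@7 stall=0 (-) EX@8 MEM@9 WB@10

Answer: 10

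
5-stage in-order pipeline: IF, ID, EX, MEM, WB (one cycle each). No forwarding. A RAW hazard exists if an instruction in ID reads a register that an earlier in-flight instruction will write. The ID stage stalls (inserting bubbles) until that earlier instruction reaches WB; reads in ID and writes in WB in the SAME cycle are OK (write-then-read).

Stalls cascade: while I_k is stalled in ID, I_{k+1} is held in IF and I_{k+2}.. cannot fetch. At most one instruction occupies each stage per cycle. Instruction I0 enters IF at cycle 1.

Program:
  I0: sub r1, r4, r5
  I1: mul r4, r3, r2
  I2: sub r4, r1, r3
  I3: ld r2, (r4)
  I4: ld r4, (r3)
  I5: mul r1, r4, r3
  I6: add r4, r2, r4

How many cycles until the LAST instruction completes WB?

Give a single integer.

Answer: 16

Derivation:
I0 sub r1 <- r4,r5: IF@1 ID@2 stall=0 (-) EX@3 MEM@4 WB@5
I1 mul r4 <- r3,r2: IF@2 ID@3 stall=0 (-) EX@4 MEM@5 WB@6
I2 sub r4 <- r1,r3: IF@3 ID@4 stall=1 (RAW on I0.r1 (WB@5)) EX@6 MEM@7 WB@8
I3 ld r2 <- r4: IF@4 ID@6 stall=2 (RAW on I2.r4 (WB@8)) EX@9 MEM@10 WB@11
I4 ld r4 <- r3: IF@6 ID@9 stall=0 (-) EX@10 MEM@11 WB@12
I5 mul r1 <- r4,r3: IF@9 ID@10 stall=2 (RAW on I4.r4 (WB@12)) EX@13 MEM@14 WB@15
I6 add r4 <- r2,r4: IF@10 ID@13 stall=0 (-) EX@14 MEM@15 WB@16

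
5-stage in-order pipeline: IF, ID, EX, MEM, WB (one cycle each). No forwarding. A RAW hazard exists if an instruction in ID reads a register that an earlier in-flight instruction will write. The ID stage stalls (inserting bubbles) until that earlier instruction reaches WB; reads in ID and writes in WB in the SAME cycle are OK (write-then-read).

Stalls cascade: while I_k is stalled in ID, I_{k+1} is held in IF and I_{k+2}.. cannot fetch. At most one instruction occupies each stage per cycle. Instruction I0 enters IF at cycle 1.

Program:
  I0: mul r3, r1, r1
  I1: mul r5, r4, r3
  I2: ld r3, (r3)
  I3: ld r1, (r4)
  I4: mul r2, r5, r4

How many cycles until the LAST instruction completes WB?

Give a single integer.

I0 mul r3 <- r1,r1: IF@1 ID@2 stall=0 (-) EX@3 MEM@4 WB@5
I1 mul r5 <- r4,r3: IF@2 ID@3 stall=2 (RAW on I0.r3 (WB@5)) EX@6 MEM@7 WB@8
I2 ld r3 <- r3: IF@3 ID@6 stall=0 (-) EX@7 MEM@8 WB@9
I3 ld r1 <- r4: IF@6 ID@7 stall=0 (-) EX@8 MEM@9 WB@10
I4 mul r2 <- r5,r4: IF@7 ID@8 stall=0 (-) EX@9 MEM@10 WB@11

Answer: 11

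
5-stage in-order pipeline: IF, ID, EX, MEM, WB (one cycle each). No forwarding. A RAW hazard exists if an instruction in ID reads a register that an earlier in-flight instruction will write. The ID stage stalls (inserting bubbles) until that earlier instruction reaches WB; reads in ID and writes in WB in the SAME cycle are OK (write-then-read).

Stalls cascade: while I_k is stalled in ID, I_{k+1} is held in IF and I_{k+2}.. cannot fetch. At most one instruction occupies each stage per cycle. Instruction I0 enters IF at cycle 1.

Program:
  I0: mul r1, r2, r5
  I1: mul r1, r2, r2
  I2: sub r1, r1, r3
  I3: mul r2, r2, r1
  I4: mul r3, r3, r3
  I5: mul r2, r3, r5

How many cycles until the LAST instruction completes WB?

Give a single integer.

I0 mul r1 <- r2,r5: IF@1 ID@2 stall=0 (-) EX@3 MEM@4 WB@5
I1 mul r1 <- r2,r2: IF@2 ID@3 stall=0 (-) EX@4 MEM@5 WB@6
I2 sub r1 <- r1,r3: IF@3 ID@4 stall=2 (RAW on I1.r1 (WB@6)) EX@7 MEM@8 WB@9
I3 mul r2 <- r2,r1: IF@4 ID@7 stall=2 (RAW on I2.r1 (WB@9)) EX@10 MEM@11 WB@12
I4 mul r3 <- r3,r3: IF@7 ID@10 stall=0 (-) EX@11 MEM@12 WB@13
I5 mul r2 <- r3,r5: IF@10 ID@11 stall=2 (RAW on I4.r3 (WB@13)) EX@14 MEM@15 WB@16

Answer: 16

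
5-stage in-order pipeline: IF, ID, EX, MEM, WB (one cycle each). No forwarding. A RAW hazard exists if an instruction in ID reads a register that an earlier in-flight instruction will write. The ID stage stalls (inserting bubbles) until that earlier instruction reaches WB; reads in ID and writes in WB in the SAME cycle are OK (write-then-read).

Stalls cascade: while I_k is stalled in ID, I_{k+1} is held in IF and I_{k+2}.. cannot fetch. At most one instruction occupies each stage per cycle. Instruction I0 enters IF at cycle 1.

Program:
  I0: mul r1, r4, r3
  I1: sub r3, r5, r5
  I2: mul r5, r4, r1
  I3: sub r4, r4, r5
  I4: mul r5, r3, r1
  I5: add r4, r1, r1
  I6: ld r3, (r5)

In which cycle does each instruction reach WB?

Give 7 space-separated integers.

I0 mul r1 <- r4,r3: IF@1 ID@2 stall=0 (-) EX@3 MEM@4 WB@5
I1 sub r3 <- r5,r5: IF@2 ID@3 stall=0 (-) EX@4 MEM@5 WB@6
I2 mul r5 <- r4,r1: IF@3 ID@4 stall=1 (RAW on I0.r1 (WB@5)) EX@6 MEM@7 WB@8
I3 sub r4 <- r4,r5: IF@4 ID@6 stall=2 (RAW on I2.r5 (WB@8)) EX@9 MEM@10 WB@11
I4 mul r5 <- r3,r1: IF@6 ID@9 stall=0 (-) EX@10 MEM@11 WB@12
I5 add r4 <- r1,r1: IF@9 ID@10 stall=0 (-) EX@11 MEM@12 WB@13
I6 ld r3 <- r5: IF@10 ID@11 stall=1 (RAW on I4.r5 (WB@12)) EX@13 MEM@14 WB@15

Answer: 5 6 8 11 12 13 15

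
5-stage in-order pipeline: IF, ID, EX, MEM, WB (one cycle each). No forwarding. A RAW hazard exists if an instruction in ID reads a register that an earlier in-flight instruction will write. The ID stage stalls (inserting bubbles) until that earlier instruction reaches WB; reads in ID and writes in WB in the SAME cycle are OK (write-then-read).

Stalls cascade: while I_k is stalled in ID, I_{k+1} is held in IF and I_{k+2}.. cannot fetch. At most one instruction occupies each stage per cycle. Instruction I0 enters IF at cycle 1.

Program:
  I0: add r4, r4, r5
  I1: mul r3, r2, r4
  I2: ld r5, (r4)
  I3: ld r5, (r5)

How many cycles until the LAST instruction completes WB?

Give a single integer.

I0 add r4 <- r4,r5: IF@1 ID@2 stall=0 (-) EX@3 MEM@4 WB@5
I1 mul r3 <- r2,r4: IF@2 ID@3 stall=2 (RAW on I0.r4 (WB@5)) EX@6 MEM@7 WB@8
I2 ld r5 <- r4: IF@3 ID@6 stall=0 (-) EX@7 MEM@8 WB@9
I3 ld r5 <- r5: IF@6 ID@7 stall=2 (RAW on I2.r5 (WB@9)) EX@10 MEM@11 WB@12

Answer: 12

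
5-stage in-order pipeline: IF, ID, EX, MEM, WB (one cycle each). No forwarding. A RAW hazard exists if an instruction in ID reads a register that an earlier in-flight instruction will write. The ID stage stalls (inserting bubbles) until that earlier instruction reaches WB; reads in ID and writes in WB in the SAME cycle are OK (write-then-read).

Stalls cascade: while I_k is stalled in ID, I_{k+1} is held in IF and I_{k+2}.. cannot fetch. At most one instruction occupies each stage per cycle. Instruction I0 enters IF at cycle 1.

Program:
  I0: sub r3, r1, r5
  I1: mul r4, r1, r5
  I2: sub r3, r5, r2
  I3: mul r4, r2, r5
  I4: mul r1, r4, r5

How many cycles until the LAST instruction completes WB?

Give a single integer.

I0 sub r3 <- r1,r5: IF@1 ID@2 stall=0 (-) EX@3 MEM@4 WB@5
I1 mul r4 <- r1,r5: IF@2 ID@3 stall=0 (-) EX@4 MEM@5 WB@6
I2 sub r3 <- r5,r2: IF@3 ID@4 stall=0 (-) EX@5 MEM@6 WB@7
I3 mul r4 <- r2,r5: IF@4 ID@5 stall=0 (-) EX@6 MEM@7 WB@8
I4 mul r1 <- r4,r5: IF@5 ID@6 stall=2 (RAW on I3.r4 (WB@8)) EX@9 MEM@10 WB@11

Answer: 11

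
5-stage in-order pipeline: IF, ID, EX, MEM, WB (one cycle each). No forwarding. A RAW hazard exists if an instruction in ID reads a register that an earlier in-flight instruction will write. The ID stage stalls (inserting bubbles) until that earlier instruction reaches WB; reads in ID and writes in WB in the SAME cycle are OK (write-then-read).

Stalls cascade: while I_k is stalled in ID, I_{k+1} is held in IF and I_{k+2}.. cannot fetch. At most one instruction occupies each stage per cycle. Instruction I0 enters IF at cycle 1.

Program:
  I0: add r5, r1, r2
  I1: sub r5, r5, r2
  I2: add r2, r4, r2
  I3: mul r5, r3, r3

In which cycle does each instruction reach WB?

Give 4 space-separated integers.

Answer: 5 8 9 10

Derivation:
I0 add r5 <- r1,r2: IF@1 ID@2 stall=0 (-) EX@3 MEM@4 WB@5
I1 sub r5 <- r5,r2: IF@2 ID@3 stall=2 (RAW on I0.r5 (WB@5)) EX@6 MEM@7 WB@8
I2 add r2 <- r4,r2: IF@3 ID@6 stall=0 (-) EX@7 MEM@8 WB@9
I3 mul r5 <- r3,r3: IF@6 ID@7 stall=0 (-) EX@8 MEM@9 WB@10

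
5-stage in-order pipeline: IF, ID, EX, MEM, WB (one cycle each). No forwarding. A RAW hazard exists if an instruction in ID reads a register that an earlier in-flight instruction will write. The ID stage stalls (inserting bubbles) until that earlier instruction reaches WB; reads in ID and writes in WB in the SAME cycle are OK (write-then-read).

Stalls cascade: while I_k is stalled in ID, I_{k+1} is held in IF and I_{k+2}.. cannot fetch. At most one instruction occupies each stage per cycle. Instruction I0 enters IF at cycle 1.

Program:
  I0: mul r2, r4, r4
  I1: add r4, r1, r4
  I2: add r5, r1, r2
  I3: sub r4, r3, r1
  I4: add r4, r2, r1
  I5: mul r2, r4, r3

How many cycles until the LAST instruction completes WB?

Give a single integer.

I0 mul r2 <- r4,r4: IF@1 ID@2 stall=0 (-) EX@3 MEM@4 WB@5
I1 add r4 <- r1,r4: IF@2 ID@3 stall=0 (-) EX@4 MEM@5 WB@6
I2 add r5 <- r1,r2: IF@3 ID@4 stall=1 (RAW on I0.r2 (WB@5)) EX@6 MEM@7 WB@8
I3 sub r4 <- r3,r1: IF@4 ID@6 stall=0 (-) EX@7 MEM@8 WB@9
I4 add r4 <- r2,r1: IF@6 ID@7 stall=0 (-) EX@8 MEM@9 WB@10
I5 mul r2 <- r4,r3: IF@7 ID@8 stall=2 (RAW on I4.r4 (WB@10)) EX@11 MEM@12 WB@13

Answer: 13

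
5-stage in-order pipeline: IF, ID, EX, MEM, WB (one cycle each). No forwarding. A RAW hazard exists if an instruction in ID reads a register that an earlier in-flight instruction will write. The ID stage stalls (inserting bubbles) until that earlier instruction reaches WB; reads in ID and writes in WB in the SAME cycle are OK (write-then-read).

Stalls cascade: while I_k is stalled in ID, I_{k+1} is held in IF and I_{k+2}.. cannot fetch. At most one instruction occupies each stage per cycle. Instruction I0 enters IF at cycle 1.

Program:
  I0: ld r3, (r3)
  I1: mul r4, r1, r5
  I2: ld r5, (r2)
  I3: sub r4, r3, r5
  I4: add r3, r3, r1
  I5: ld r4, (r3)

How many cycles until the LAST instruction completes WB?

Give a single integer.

I0 ld r3 <- r3: IF@1 ID@2 stall=0 (-) EX@3 MEM@4 WB@5
I1 mul r4 <- r1,r5: IF@2 ID@3 stall=0 (-) EX@4 MEM@5 WB@6
I2 ld r5 <- r2: IF@3 ID@4 stall=0 (-) EX@5 MEM@6 WB@7
I3 sub r4 <- r3,r5: IF@4 ID@5 stall=2 (RAW on I2.r5 (WB@7)) EX@8 MEM@9 WB@10
I4 add r3 <- r3,r1: IF@5 ID@8 stall=0 (-) EX@9 MEM@10 WB@11
I5 ld r4 <- r3: IF@8 ID@9 stall=2 (RAW on I4.r3 (WB@11)) EX@12 MEM@13 WB@14

Answer: 14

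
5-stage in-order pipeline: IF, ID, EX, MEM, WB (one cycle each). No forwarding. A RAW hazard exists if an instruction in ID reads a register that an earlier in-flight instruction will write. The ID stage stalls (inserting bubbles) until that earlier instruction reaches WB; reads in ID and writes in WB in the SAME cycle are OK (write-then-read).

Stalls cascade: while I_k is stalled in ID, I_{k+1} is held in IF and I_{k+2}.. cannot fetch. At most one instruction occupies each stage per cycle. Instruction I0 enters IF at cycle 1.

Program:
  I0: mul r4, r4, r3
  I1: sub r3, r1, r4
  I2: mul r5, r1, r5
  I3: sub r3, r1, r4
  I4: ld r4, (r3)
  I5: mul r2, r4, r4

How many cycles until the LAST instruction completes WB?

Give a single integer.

I0 mul r4 <- r4,r3: IF@1 ID@2 stall=0 (-) EX@3 MEM@4 WB@5
I1 sub r3 <- r1,r4: IF@2 ID@3 stall=2 (RAW on I0.r4 (WB@5)) EX@6 MEM@7 WB@8
I2 mul r5 <- r1,r5: IF@3 ID@6 stall=0 (-) EX@7 MEM@8 WB@9
I3 sub r3 <- r1,r4: IF@6 ID@7 stall=0 (-) EX@8 MEM@9 WB@10
I4 ld r4 <- r3: IF@7 ID@8 stall=2 (RAW on I3.r3 (WB@10)) EX@11 MEM@12 WB@13
I5 mul r2 <- r4,r4: IF@8 ID@11 stall=2 (RAW on I4.r4 (WB@13)) EX@14 MEM@15 WB@16

Answer: 16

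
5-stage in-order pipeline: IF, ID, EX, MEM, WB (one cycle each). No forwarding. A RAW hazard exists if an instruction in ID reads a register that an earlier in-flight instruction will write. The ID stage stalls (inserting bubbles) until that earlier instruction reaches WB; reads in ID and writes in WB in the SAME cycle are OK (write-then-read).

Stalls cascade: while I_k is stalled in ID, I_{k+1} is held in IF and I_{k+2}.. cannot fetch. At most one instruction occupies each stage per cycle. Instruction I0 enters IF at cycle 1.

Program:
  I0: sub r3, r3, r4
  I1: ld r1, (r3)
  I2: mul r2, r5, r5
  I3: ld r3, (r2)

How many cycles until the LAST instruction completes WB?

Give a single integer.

I0 sub r3 <- r3,r4: IF@1 ID@2 stall=0 (-) EX@3 MEM@4 WB@5
I1 ld r1 <- r3: IF@2 ID@3 stall=2 (RAW on I0.r3 (WB@5)) EX@6 MEM@7 WB@8
I2 mul r2 <- r5,r5: IF@3 ID@6 stall=0 (-) EX@7 MEM@8 WB@9
I3 ld r3 <- r2: IF@6 ID@7 stall=2 (RAW on I2.r2 (WB@9)) EX@10 MEM@11 WB@12

Answer: 12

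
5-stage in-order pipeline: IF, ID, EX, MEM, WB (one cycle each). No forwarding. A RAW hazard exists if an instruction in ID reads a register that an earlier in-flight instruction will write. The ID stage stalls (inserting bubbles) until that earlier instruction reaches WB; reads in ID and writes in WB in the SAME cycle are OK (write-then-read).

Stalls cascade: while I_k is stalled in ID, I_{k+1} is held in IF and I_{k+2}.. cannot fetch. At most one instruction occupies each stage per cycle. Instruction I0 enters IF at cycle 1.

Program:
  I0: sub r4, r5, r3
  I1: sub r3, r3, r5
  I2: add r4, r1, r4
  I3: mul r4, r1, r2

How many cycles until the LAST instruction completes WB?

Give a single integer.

Answer: 9

Derivation:
I0 sub r4 <- r5,r3: IF@1 ID@2 stall=0 (-) EX@3 MEM@4 WB@5
I1 sub r3 <- r3,r5: IF@2 ID@3 stall=0 (-) EX@4 MEM@5 WB@6
I2 add r4 <- r1,r4: IF@3 ID@4 stall=1 (RAW on I0.r4 (WB@5)) EX@6 MEM@7 WB@8
I3 mul r4 <- r1,r2: IF@4 ID@6 stall=0 (-) EX@7 MEM@8 WB@9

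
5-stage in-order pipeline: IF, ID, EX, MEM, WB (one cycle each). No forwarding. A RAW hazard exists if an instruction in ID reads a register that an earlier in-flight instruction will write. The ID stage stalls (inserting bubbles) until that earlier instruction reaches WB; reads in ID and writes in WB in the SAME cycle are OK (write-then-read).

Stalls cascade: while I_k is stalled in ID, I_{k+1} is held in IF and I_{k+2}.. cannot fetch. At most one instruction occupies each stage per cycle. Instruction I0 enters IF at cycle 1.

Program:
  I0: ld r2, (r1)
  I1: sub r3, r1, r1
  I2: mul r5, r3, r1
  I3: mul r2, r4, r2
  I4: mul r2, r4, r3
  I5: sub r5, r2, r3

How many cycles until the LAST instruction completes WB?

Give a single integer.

Answer: 14

Derivation:
I0 ld r2 <- r1: IF@1 ID@2 stall=0 (-) EX@3 MEM@4 WB@5
I1 sub r3 <- r1,r1: IF@2 ID@3 stall=0 (-) EX@4 MEM@5 WB@6
I2 mul r5 <- r3,r1: IF@3 ID@4 stall=2 (RAW on I1.r3 (WB@6)) EX@7 MEM@8 WB@9
I3 mul r2 <- r4,r2: IF@4 ID@7 stall=0 (-) EX@8 MEM@9 WB@10
I4 mul r2 <- r4,r3: IF@7 ID@8 stall=0 (-) EX@9 MEM@10 WB@11
I5 sub r5 <- r2,r3: IF@8 ID@9 stall=2 (RAW on I4.r2 (WB@11)) EX@12 MEM@13 WB@14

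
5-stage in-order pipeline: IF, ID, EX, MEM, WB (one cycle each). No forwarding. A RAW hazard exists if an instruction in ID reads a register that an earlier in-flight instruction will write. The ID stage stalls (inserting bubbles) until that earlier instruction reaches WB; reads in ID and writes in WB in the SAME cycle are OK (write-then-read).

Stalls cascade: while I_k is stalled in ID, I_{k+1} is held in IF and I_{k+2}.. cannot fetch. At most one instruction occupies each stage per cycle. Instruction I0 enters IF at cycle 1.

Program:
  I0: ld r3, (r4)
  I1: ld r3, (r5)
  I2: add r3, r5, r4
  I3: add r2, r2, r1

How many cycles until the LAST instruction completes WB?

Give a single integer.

I0 ld r3 <- r4: IF@1 ID@2 stall=0 (-) EX@3 MEM@4 WB@5
I1 ld r3 <- r5: IF@2 ID@3 stall=0 (-) EX@4 MEM@5 WB@6
I2 add r3 <- r5,r4: IF@3 ID@4 stall=0 (-) EX@5 MEM@6 WB@7
I3 add r2 <- r2,r1: IF@4 ID@5 stall=0 (-) EX@6 MEM@7 WB@8

Answer: 8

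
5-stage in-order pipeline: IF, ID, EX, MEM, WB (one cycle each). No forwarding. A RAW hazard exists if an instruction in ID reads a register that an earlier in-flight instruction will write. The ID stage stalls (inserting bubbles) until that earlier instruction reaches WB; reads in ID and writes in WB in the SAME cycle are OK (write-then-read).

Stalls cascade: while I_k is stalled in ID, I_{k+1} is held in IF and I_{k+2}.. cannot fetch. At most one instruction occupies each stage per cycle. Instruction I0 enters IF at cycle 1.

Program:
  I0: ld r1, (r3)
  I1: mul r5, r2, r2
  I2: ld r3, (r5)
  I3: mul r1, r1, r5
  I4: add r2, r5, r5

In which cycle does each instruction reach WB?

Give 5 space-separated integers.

Answer: 5 6 9 10 11

Derivation:
I0 ld r1 <- r3: IF@1 ID@2 stall=0 (-) EX@3 MEM@4 WB@5
I1 mul r5 <- r2,r2: IF@2 ID@3 stall=0 (-) EX@4 MEM@5 WB@6
I2 ld r3 <- r5: IF@3 ID@4 stall=2 (RAW on I1.r5 (WB@6)) EX@7 MEM@8 WB@9
I3 mul r1 <- r1,r5: IF@4 ID@7 stall=0 (-) EX@8 MEM@9 WB@10
I4 add r2 <- r5,r5: IF@7 ID@8 stall=0 (-) EX@9 MEM@10 WB@11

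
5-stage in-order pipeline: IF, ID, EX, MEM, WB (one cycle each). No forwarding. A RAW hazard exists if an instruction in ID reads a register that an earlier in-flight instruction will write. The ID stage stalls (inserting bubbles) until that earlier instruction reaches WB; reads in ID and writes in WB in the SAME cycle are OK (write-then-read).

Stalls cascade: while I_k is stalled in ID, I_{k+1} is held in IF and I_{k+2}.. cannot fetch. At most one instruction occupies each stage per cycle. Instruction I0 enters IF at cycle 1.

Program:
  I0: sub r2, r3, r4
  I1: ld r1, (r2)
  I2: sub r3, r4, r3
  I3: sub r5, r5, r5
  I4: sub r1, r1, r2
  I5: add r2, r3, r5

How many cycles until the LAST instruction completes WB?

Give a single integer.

I0 sub r2 <- r3,r4: IF@1 ID@2 stall=0 (-) EX@3 MEM@4 WB@5
I1 ld r1 <- r2: IF@2 ID@3 stall=2 (RAW on I0.r2 (WB@5)) EX@6 MEM@7 WB@8
I2 sub r3 <- r4,r3: IF@3 ID@6 stall=0 (-) EX@7 MEM@8 WB@9
I3 sub r5 <- r5,r5: IF@6 ID@7 stall=0 (-) EX@8 MEM@9 WB@10
I4 sub r1 <- r1,r2: IF@7 ID@8 stall=0 (-) EX@9 MEM@10 WB@11
I5 add r2 <- r3,r5: IF@8 ID@9 stall=1 (RAW on I3.r5 (WB@10)) EX@11 MEM@12 WB@13

Answer: 13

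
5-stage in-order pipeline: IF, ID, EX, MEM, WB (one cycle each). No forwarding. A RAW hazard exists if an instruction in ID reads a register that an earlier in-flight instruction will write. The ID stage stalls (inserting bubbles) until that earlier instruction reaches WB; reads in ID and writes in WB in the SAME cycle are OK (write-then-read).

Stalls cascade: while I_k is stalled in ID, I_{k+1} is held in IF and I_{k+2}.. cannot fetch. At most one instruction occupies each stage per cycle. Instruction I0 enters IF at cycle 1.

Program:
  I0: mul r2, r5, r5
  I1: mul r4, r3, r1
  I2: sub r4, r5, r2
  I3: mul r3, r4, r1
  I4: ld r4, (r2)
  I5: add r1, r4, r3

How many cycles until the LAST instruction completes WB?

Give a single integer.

I0 mul r2 <- r5,r5: IF@1 ID@2 stall=0 (-) EX@3 MEM@4 WB@5
I1 mul r4 <- r3,r1: IF@2 ID@3 stall=0 (-) EX@4 MEM@5 WB@6
I2 sub r4 <- r5,r2: IF@3 ID@4 stall=1 (RAW on I0.r2 (WB@5)) EX@6 MEM@7 WB@8
I3 mul r3 <- r4,r1: IF@4 ID@6 stall=2 (RAW on I2.r4 (WB@8)) EX@9 MEM@10 WB@11
I4 ld r4 <- r2: IF@6 ID@9 stall=0 (-) EX@10 MEM@11 WB@12
I5 add r1 <- r4,r3: IF@9 ID@10 stall=2 (RAW on I4.r4 (WB@12)) EX@13 MEM@14 WB@15

Answer: 15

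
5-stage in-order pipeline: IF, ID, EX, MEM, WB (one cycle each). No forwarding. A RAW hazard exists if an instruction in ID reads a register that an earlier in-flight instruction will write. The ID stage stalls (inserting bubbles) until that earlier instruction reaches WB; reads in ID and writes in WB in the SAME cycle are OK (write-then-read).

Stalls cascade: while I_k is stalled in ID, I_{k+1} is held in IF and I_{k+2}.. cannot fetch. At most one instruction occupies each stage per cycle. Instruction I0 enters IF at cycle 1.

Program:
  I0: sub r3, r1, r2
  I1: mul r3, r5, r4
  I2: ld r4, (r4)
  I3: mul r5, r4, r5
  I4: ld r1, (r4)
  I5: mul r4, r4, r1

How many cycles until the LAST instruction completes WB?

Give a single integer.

I0 sub r3 <- r1,r2: IF@1 ID@2 stall=0 (-) EX@3 MEM@4 WB@5
I1 mul r3 <- r5,r4: IF@2 ID@3 stall=0 (-) EX@4 MEM@5 WB@6
I2 ld r4 <- r4: IF@3 ID@4 stall=0 (-) EX@5 MEM@6 WB@7
I3 mul r5 <- r4,r5: IF@4 ID@5 stall=2 (RAW on I2.r4 (WB@7)) EX@8 MEM@9 WB@10
I4 ld r1 <- r4: IF@5 ID@8 stall=0 (-) EX@9 MEM@10 WB@11
I5 mul r4 <- r4,r1: IF@8 ID@9 stall=2 (RAW on I4.r1 (WB@11)) EX@12 MEM@13 WB@14

Answer: 14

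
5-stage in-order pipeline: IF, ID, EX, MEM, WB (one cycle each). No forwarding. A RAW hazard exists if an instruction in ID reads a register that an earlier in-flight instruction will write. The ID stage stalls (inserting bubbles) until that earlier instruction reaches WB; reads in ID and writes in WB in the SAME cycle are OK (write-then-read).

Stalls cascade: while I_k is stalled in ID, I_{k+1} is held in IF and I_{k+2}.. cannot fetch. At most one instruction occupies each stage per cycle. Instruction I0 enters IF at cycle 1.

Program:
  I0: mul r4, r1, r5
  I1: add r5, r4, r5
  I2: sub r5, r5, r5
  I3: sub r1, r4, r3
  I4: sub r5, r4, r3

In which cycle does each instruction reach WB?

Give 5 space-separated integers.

Answer: 5 8 11 12 13

Derivation:
I0 mul r4 <- r1,r5: IF@1 ID@2 stall=0 (-) EX@3 MEM@4 WB@5
I1 add r5 <- r4,r5: IF@2 ID@3 stall=2 (RAW on I0.r4 (WB@5)) EX@6 MEM@7 WB@8
I2 sub r5 <- r5,r5: IF@3 ID@6 stall=2 (RAW on I1.r5 (WB@8)) EX@9 MEM@10 WB@11
I3 sub r1 <- r4,r3: IF@6 ID@9 stall=0 (-) EX@10 MEM@11 WB@12
I4 sub r5 <- r4,r3: IF@9 ID@10 stall=0 (-) EX@11 MEM@12 WB@13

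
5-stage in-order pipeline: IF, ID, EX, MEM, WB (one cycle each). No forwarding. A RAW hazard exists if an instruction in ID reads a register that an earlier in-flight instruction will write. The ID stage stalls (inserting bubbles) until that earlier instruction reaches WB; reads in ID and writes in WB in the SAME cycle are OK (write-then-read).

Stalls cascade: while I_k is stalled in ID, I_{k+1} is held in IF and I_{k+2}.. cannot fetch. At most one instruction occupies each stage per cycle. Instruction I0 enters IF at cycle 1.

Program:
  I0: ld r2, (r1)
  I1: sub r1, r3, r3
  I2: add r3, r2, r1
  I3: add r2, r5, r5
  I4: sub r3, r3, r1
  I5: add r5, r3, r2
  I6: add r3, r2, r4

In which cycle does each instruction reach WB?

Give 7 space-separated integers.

Answer: 5 6 9 10 12 15 16

Derivation:
I0 ld r2 <- r1: IF@1 ID@2 stall=0 (-) EX@3 MEM@4 WB@5
I1 sub r1 <- r3,r3: IF@2 ID@3 stall=0 (-) EX@4 MEM@5 WB@6
I2 add r3 <- r2,r1: IF@3 ID@4 stall=2 (RAW on I1.r1 (WB@6)) EX@7 MEM@8 WB@9
I3 add r2 <- r5,r5: IF@4 ID@7 stall=0 (-) EX@8 MEM@9 WB@10
I4 sub r3 <- r3,r1: IF@7 ID@8 stall=1 (RAW on I2.r3 (WB@9)) EX@10 MEM@11 WB@12
I5 add r5 <- r3,r2: IF@8 ID@10 stall=2 (RAW on I4.r3 (WB@12)) EX@13 MEM@14 WB@15
I6 add r3 <- r2,r4: IF@10 ID@13 stall=0 (-) EX@14 MEM@15 WB@16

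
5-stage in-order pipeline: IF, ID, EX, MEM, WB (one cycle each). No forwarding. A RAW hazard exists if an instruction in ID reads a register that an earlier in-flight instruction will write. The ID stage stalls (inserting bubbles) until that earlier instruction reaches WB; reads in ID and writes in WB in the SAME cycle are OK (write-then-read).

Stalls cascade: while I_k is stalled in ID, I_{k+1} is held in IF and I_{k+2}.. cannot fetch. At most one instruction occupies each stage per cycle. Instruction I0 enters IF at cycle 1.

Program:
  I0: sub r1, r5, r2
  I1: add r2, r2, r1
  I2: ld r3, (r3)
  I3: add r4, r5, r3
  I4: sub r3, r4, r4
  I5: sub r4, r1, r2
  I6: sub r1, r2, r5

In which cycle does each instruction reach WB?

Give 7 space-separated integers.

I0 sub r1 <- r5,r2: IF@1 ID@2 stall=0 (-) EX@3 MEM@4 WB@5
I1 add r2 <- r2,r1: IF@2 ID@3 stall=2 (RAW on I0.r1 (WB@5)) EX@6 MEM@7 WB@8
I2 ld r3 <- r3: IF@3 ID@6 stall=0 (-) EX@7 MEM@8 WB@9
I3 add r4 <- r5,r3: IF@6 ID@7 stall=2 (RAW on I2.r3 (WB@9)) EX@10 MEM@11 WB@12
I4 sub r3 <- r4,r4: IF@7 ID@10 stall=2 (RAW on I3.r4 (WB@12)) EX@13 MEM@14 WB@15
I5 sub r4 <- r1,r2: IF@10 ID@13 stall=0 (-) EX@14 MEM@15 WB@16
I6 sub r1 <- r2,r5: IF@13 ID@14 stall=0 (-) EX@15 MEM@16 WB@17

Answer: 5 8 9 12 15 16 17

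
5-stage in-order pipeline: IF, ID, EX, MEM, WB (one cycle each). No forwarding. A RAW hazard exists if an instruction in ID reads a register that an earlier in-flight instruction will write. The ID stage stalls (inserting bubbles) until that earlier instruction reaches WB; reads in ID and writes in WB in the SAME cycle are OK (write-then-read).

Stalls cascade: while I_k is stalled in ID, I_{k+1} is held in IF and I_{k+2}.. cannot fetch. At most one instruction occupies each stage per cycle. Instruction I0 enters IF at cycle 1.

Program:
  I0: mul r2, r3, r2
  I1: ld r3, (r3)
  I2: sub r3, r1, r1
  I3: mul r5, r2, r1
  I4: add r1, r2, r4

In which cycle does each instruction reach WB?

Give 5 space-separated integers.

Answer: 5 6 7 8 9

Derivation:
I0 mul r2 <- r3,r2: IF@1 ID@2 stall=0 (-) EX@3 MEM@4 WB@5
I1 ld r3 <- r3: IF@2 ID@3 stall=0 (-) EX@4 MEM@5 WB@6
I2 sub r3 <- r1,r1: IF@3 ID@4 stall=0 (-) EX@5 MEM@6 WB@7
I3 mul r5 <- r2,r1: IF@4 ID@5 stall=0 (-) EX@6 MEM@7 WB@8
I4 add r1 <- r2,r4: IF@5 ID@6 stall=0 (-) EX@7 MEM@8 WB@9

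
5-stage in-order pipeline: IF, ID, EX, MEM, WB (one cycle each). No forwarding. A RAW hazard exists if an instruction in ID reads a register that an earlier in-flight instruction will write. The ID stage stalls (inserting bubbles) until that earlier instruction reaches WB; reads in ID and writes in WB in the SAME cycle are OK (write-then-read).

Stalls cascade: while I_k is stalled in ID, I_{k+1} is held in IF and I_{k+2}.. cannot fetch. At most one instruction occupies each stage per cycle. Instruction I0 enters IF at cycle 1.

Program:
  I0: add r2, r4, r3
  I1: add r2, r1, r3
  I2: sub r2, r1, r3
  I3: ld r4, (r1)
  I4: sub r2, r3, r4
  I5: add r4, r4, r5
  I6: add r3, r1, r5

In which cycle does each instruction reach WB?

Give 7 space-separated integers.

I0 add r2 <- r4,r3: IF@1 ID@2 stall=0 (-) EX@3 MEM@4 WB@5
I1 add r2 <- r1,r3: IF@2 ID@3 stall=0 (-) EX@4 MEM@5 WB@6
I2 sub r2 <- r1,r3: IF@3 ID@4 stall=0 (-) EX@5 MEM@6 WB@7
I3 ld r4 <- r1: IF@4 ID@5 stall=0 (-) EX@6 MEM@7 WB@8
I4 sub r2 <- r3,r4: IF@5 ID@6 stall=2 (RAW on I3.r4 (WB@8)) EX@9 MEM@10 WB@11
I5 add r4 <- r4,r5: IF@6 ID@9 stall=0 (-) EX@10 MEM@11 WB@12
I6 add r3 <- r1,r5: IF@9 ID@10 stall=0 (-) EX@11 MEM@12 WB@13

Answer: 5 6 7 8 11 12 13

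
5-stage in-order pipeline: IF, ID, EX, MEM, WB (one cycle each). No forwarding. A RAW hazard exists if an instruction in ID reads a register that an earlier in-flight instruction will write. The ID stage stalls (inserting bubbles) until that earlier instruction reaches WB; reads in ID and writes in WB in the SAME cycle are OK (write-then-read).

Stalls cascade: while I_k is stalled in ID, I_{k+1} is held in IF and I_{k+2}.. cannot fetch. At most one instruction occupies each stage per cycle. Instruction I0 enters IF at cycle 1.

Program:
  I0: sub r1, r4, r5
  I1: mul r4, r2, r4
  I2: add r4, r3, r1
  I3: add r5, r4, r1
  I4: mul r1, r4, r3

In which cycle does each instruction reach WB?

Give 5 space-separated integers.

I0 sub r1 <- r4,r5: IF@1 ID@2 stall=0 (-) EX@3 MEM@4 WB@5
I1 mul r4 <- r2,r4: IF@2 ID@3 stall=0 (-) EX@4 MEM@5 WB@6
I2 add r4 <- r3,r1: IF@3 ID@4 stall=1 (RAW on I0.r1 (WB@5)) EX@6 MEM@7 WB@8
I3 add r5 <- r4,r1: IF@4 ID@6 stall=2 (RAW on I2.r4 (WB@8)) EX@9 MEM@10 WB@11
I4 mul r1 <- r4,r3: IF@6 ID@9 stall=0 (-) EX@10 MEM@11 WB@12

Answer: 5 6 8 11 12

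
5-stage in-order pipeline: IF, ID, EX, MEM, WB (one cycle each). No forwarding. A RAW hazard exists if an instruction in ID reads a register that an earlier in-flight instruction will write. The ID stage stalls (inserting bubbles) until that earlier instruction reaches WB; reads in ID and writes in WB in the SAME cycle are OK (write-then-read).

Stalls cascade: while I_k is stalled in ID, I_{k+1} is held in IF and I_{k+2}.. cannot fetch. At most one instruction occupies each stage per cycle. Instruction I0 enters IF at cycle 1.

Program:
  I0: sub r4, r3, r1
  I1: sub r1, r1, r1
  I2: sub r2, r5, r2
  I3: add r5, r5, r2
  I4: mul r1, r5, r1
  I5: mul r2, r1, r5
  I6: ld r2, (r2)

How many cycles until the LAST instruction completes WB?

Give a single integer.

I0 sub r4 <- r3,r1: IF@1 ID@2 stall=0 (-) EX@3 MEM@4 WB@5
I1 sub r1 <- r1,r1: IF@2 ID@3 stall=0 (-) EX@4 MEM@5 WB@6
I2 sub r2 <- r5,r2: IF@3 ID@4 stall=0 (-) EX@5 MEM@6 WB@7
I3 add r5 <- r5,r2: IF@4 ID@5 stall=2 (RAW on I2.r2 (WB@7)) EX@8 MEM@9 WB@10
I4 mul r1 <- r5,r1: IF@5 ID@8 stall=2 (RAW on I3.r5 (WB@10)) EX@11 MEM@12 WB@13
I5 mul r2 <- r1,r5: IF@8 ID@11 stall=2 (RAW on I4.r1 (WB@13)) EX@14 MEM@15 WB@16
I6 ld r2 <- r2: IF@11 ID@14 stall=2 (RAW on I5.r2 (WB@16)) EX@17 MEM@18 WB@19

Answer: 19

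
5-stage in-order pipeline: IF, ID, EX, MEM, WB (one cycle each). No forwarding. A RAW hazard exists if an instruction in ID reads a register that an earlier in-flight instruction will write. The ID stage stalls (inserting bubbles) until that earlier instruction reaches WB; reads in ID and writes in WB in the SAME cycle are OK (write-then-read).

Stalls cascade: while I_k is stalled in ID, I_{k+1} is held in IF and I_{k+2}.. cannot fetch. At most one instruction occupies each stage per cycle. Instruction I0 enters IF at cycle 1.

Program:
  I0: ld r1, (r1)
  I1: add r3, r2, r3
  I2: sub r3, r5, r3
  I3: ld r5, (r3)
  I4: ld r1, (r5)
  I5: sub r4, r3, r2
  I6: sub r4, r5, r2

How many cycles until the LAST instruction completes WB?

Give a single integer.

I0 ld r1 <- r1: IF@1 ID@2 stall=0 (-) EX@3 MEM@4 WB@5
I1 add r3 <- r2,r3: IF@2 ID@3 stall=0 (-) EX@4 MEM@5 WB@6
I2 sub r3 <- r5,r3: IF@3 ID@4 stall=2 (RAW on I1.r3 (WB@6)) EX@7 MEM@8 WB@9
I3 ld r5 <- r3: IF@4 ID@7 stall=2 (RAW on I2.r3 (WB@9)) EX@10 MEM@11 WB@12
I4 ld r1 <- r5: IF@7 ID@10 stall=2 (RAW on I3.r5 (WB@12)) EX@13 MEM@14 WB@15
I5 sub r4 <- r3,r2: IF@10 ID@13 stall=0 (-) EX@14 MEM@15 WB@16
I6 sub r4 <- r5,r2: IF@13 ID@14 stall=0 (-) EX@15 MEM@16 WB@17

Answer: 17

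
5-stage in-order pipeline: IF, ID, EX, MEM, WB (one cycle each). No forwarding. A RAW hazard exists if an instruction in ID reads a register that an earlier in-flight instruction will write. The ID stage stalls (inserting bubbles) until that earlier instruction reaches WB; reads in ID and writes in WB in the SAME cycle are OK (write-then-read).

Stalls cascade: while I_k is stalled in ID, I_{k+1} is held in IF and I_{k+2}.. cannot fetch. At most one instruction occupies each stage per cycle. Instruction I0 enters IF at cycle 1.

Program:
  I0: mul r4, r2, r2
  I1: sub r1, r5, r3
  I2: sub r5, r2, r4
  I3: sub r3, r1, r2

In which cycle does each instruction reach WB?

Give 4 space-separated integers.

I0 mul r4 <- r2,r2: IF@1 ID@2 stall=0 (-) EX@3 MEM@4 WB@5
I1 sub r1 <- r5,r3: IF@2 ID@3 stall=0 (-) EX@4 MEM@5 WB@6
I2 sub r5 <- r2,r4: IF@3 ID@4 stall=1 (RAW on I0.r4 (WB@5)) EX@6 MEM@7 WB@8
I3 sub r3 <- r1,r2: IF@4 ID@6 stall=0 (-) EX@7 MEM@8 WB@9

Answer: 5 6 8 9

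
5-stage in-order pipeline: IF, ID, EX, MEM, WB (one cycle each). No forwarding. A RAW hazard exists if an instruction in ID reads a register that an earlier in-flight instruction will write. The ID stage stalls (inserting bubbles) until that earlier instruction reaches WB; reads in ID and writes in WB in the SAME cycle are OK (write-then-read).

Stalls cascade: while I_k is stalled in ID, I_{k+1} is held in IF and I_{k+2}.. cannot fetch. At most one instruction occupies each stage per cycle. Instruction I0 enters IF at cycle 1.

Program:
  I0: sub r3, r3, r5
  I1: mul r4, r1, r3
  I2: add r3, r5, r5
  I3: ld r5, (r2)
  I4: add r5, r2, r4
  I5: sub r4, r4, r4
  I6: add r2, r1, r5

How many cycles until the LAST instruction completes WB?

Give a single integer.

I0 sub r3 <- r3,r5: IF@1 ID@2 stall=0 (-) EX@3 MEM@4 WB@5
I1 mul r4 <- r1,r3: IF@2 ID@3 stall=2 (RAW on I0.r3 (WB@5)) EX@6 MEM@7 WB@8
I2 add r3 <- r5,r5: IF@3 ID@6 stall=0 (-) EX@7 MEM@8 WB@9
I3 ld r5 <- r2: IF@6 ID@7 stall=0 (-) EX@8 MEM@9 WB@10
I4 add r5 <- r2,r4: IF@7 ID@8 stall=0 (-) EX@9 MEM@10 WB@11
I5 sub r4 <- r4,r4: IF@8 ID@9 stall=0 (-) EX@10 MEM@11 WB@12
I6 add r2 <- r1,r5: IF@9 ID@10 stall=1 (RAW on I4.r5 (WB@11)) EX@12 MEM@13 WB@14

Answer: 14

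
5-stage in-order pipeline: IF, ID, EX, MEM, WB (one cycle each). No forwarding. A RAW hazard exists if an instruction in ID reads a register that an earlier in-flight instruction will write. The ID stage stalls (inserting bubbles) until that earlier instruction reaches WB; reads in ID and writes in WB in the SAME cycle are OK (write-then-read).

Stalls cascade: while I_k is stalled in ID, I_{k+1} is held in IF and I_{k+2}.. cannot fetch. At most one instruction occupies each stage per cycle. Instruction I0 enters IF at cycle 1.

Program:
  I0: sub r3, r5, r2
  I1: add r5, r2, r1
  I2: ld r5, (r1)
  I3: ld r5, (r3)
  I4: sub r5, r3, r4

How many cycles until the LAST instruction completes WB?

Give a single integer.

I0 sub r3 <- r5,r2: IF@1 ID@2 stall=0 (-) EX@3 MEM@4 WB@5
I1 add r5 <- r2,r1: IF@2 ID@3 stall=0 (-) EX@4 MEM@5 WB@6
I2 ld r5 <- r1: IF@3 ID@4 stall=0 (-) EX@5 MEM@6 WB@7
I3 ld r5 <- r3: IF@4 ID@5 stall=0 (-) EX@6 MEM@7 WB@8
I4 sub r5 <- r3,r4: IF@5 ID@6 stall=0 (-) EX@7 MEM@8 WB@9

Answer: 9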